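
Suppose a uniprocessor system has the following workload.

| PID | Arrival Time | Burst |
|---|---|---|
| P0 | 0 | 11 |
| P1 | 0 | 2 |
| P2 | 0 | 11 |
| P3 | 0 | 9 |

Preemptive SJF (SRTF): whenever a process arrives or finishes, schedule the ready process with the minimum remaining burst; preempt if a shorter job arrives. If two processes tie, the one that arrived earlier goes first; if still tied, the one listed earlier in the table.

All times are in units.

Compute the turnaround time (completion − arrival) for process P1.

2

Schedule: | P1 0-2 | P3 2-11 | P0 11-22 | P2 22-33 |
Completion: P0=22  P1=2  P2=33  P3=11
Turnaround (C−A): P0=22  P1=2  P2=33  P3=11
Turnaround(P1) = completion − arrival = 2 − 0 = 2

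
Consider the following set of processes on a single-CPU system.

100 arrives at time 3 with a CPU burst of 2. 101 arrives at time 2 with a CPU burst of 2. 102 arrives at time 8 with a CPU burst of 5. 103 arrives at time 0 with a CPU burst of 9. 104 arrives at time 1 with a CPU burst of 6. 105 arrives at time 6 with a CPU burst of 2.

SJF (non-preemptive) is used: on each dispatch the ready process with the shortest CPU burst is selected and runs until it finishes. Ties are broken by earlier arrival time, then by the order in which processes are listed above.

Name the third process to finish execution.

Schedule: | 103 0-9 | 101 9-11 | 100 11-13 | 105 13-15 | 102 15-20 | 104 20-26 |
Completion: 100=13  101=11  102=20  103=9  104=26  105=15
Turnaround (C−A): 100=10  101=9  102=12  103=9  104=25  105=9
Finish order: 103 → 101 → 100 → 105 → 102 → 104

100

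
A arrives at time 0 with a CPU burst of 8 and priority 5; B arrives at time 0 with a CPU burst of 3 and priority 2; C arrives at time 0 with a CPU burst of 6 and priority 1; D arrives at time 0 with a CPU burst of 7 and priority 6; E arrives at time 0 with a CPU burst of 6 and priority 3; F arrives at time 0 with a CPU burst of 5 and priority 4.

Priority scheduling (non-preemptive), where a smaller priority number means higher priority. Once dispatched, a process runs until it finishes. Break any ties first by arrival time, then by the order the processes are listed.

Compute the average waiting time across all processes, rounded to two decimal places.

13.00

Gantt: | C 0-6 | B 6-9 | E 9-15 | F 15-20 | A 20-28 | D 28-35 |
Completion: A=28  B=9  C=6  D=35  E=15  F=20
Turnaround (C−A): A=28  B=9  C=6  D=35  E=15  F=20
Waiting times: A=20, B=6, C=0, D=28, E=9, F=15
Average waiting = (20+6+0+28+9+15) / 6 = 78/6 = 13.00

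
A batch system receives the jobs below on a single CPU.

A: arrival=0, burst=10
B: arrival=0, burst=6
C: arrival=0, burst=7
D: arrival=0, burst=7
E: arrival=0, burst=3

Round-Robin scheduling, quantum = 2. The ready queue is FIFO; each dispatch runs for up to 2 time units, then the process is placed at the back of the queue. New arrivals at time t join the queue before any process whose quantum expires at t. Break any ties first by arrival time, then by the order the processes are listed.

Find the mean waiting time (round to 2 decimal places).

Schedule: | A 0-2 | B 2-4 | C 4-6 | D 6-8 | E 8-10 | A 10-12 | B 12-14 | C 14-16 | D 16-18 | E 18-19 | A 19-21 | B 21-23 | C 23-25 | D 25-27 | A 27-29 | C 29-30 | D 30-31 | A 31-33 |
Completion: A=33  B=23  C=30  D=31  E=19
Turnaround (C−A): A=33  B=23  C=30  D=31  E=19
Waiting times: A=23, B=17, C=23, D=24, E=16
Average waiting = (23+17+23+24+16) / 5 = 103/5 = 20.60

20.60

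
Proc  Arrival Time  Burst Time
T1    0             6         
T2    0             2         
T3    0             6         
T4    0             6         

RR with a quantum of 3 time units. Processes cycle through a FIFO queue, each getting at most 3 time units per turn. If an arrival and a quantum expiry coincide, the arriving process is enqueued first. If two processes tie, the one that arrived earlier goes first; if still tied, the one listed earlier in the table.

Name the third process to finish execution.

Gantt: | T1 0-3 | T2 3-5 | T3 5-8 | T4 8-11 | T1 11-14 | T3 14-17 | T4 17-20 |
Completion: T1=14  T2=5  T3=17  T4=20
Turnaround (C−A): T1=14  T2=5  T3=17  T4=20
Finish order: T2 → T1 → T3 → T4

T3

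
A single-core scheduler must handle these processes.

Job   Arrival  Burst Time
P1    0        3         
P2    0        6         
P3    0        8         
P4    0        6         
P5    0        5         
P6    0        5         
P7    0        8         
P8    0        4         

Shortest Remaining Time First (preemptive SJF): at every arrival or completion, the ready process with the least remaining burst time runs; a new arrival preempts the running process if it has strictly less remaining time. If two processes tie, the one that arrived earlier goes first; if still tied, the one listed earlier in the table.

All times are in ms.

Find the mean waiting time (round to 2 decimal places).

16.00

Schedule: | P1 0-3 | P8 3-7 | P5 7-12 | P6 12-17 | P2 17-23 | P4 23-29 | P3 29-37 | P7 37-45 |
Completion: P1=3  P2=23  P3=37  P4=29  P5=12  P6=17  P7=45  P8=7
Turnaround (C−A): P1=3  P2=23  P3=37  P4=29  P5=12  P6=17  P7=45  P8=7
Waiting times: P1=0, P2=17, P3=29, P4=23, P5=7, P6=12, P7=37, P8=3
Average waiting = (0+17+29+23+7+12+37+3) / 8 = 128/8 = 16.00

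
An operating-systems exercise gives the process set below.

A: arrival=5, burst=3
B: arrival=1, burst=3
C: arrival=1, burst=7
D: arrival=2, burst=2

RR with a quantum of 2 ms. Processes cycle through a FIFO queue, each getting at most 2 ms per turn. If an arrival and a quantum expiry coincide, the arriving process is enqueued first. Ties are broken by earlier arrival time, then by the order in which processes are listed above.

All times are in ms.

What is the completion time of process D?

Gantt: | idle 0-1 | B 1-3 | C 3-5 | D 5-7 | B 7-8 | A 8-10 | C 10-12 | A 12-13 | C 13-16 |
Completion: A=13  B=8  C=16  D=7
Turnaround (C−A): A=8  B=7  C=15  D=5

7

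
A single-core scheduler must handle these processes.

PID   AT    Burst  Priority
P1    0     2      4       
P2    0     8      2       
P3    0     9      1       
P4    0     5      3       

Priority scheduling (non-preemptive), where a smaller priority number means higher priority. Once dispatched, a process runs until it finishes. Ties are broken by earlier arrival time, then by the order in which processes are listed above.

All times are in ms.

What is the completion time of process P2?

Gantt: | P3 0-9 | P2 9-17 | P4 17-22 | P1 22-24 |
Completion: P1=24  P2=17  P3=9  P4=22
Turnaround (C−A): P1=24  P2=17  P3=9  P4=22

17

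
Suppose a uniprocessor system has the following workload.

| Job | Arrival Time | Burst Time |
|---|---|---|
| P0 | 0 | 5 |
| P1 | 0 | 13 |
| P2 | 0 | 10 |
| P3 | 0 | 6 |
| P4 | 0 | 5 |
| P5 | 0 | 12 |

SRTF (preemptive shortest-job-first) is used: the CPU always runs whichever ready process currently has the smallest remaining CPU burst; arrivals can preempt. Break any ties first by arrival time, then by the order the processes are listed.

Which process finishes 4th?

P2

Schedule: | P0 0-5 | P4 5-10 | P3 10-16 | P2 16-26 | P5 26-38 | P1 38-51 |
Completion: P0=5  P1=51  P2=26  P3=16  P4=10  P5=38
Finish order: P0 → P4 → P3 → P2 → P5 → P1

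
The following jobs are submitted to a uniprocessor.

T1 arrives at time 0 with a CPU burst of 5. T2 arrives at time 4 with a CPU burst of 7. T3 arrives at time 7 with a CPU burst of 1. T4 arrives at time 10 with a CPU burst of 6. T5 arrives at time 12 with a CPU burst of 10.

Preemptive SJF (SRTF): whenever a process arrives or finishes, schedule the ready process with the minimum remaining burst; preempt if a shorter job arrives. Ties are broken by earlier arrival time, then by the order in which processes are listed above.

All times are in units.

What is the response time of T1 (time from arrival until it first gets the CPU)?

Gantt: | T1 0-5 | T2 5-7 | T3 7-8 | T2 8-13 | T4 13-19 | T5 19-29 |
Completion: T1=5  T2=13  T3=8  T4=19  T5=29
Turnaround (C−A): T1=5  T2=9  T3=1  T4=9  T5=17
Response(T1) = first start − arrival = 0 − 0 = 0

0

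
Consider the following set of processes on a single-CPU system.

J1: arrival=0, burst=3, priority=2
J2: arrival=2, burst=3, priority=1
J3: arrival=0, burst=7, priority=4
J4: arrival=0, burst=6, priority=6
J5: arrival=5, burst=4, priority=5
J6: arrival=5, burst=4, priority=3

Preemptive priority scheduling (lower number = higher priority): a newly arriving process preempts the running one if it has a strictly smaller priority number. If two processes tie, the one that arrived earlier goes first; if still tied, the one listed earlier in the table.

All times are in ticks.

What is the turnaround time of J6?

5

Gantt: | J1 0-2 | J2 2-5 | J1 5-6 | J6 6-10 | J3 10-17 | J5 17-21 | J4 21-27 |
Completion: J1=6  J2=5  J3=17  J4=27  J5=21  J6=10
Turnaround (C−A): J1=6  J2=3  J3=17  J4=27  J5=16  J6=5
Turnaround(J6) = completion − arrival = 10 − 5 = 5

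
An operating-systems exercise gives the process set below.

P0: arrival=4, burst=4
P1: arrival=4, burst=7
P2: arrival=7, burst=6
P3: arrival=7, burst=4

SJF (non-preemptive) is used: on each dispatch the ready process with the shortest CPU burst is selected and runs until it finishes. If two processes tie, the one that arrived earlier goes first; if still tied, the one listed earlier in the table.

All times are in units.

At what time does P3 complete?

12

Schedule: | idle 0-4 | P0 4-8 | P3 8-12 | P2 12-18 | P1 18-25 |
Completion: P0=8  P1=25  P2=18  P3=12
Turnaround (C−A): P0=4  P1=21  P2=11  P3=5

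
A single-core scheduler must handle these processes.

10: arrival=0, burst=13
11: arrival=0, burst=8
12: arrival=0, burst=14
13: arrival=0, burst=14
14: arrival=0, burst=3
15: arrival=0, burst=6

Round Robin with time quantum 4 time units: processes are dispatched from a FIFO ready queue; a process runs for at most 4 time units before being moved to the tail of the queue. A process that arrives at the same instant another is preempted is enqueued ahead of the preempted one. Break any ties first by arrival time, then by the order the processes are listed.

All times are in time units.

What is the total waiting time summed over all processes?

Gantt: | 10 0-4 | 11 4-8 | 12 8-12 | 13 12-16 | 14 16-19 | 15 19-23 | 10 23-27 | 11 27-31 | 12 31-35 | 13 35-39 | 15 39-41 | 10 41-45 | 12 45-49 | 13 49-53 | 10 53-54 | 12 54-56 | 13 56-58 |
Completion: 10=54  11=31  12=56  13=58  14=19  15=41
Turnaround (C−A): 10=54  11=31  12=56  13=58  14=19  15=41
Waiting = turnaround − burst: 10=41, 11=23, 12=42, 13=44, 14=16, 15=35
Total waiting = 41 + 23 + 42 + 44 + 16 + 35 = 201

201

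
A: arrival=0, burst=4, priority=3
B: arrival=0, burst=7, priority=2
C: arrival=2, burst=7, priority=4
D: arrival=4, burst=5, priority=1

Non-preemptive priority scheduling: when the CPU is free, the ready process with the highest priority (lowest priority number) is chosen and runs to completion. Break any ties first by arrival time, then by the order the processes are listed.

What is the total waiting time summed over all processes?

Timeline: | B 0-7 | D 7-12 | A 12-16 | C 16-23 |
Completion: A=16  B=7  C=23  D=12
Turnaround (C−A): A=16  B=7  C=21  D=8
Waiting = turnaround − burst: A=12, B=0, C=14, D=3
Total waiting = 12 + 0 + 14 + 3 = 29

29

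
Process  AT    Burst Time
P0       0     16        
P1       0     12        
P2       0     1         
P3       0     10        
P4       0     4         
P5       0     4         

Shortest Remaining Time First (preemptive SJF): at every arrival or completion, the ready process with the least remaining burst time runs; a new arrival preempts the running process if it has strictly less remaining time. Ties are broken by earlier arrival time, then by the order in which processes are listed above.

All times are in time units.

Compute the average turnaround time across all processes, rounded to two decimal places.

Timeline: | P2 0-1 | P4 1-5 | P5 5-9 | P3 9-19 | P1 19-31 | P0 31-47 |
Completion: P0=47  P1=31  P2=1  P3=19  P4=5  P5=9
Turnaround (C−A): P0=47  P1=31  P2=1  P3=19  P4=5  P5=9
Turnaround times: P0=47, P1=31, P2=1, P3=19, P4=5, P5=9
Average turnaround = (47+31+1+19+5+9) / 6 = 112/6 = 18.67

18.67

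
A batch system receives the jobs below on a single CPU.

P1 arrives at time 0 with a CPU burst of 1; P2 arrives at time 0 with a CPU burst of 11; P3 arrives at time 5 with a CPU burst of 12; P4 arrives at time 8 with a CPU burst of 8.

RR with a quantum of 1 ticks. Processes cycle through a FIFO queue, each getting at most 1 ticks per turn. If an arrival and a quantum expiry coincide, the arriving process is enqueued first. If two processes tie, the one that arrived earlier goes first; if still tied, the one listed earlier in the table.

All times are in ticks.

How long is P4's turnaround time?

Timeline: | P1 0-1 | P2 1-5 | P3 5-6 | P2 6-7 | P3 7-8 | P2 8-9 | P4 9-10 | P3 10-11 | P2 11-12 | P4 12-13 | P3 13-14 | P2 14-15 | P4 15-16 | P3 16-17 | P2 17-18 | P4 18-19 | P3 19-20 | P2 20-21 | P4 21-22 | P3 22-23 | P2 23-24 | P4 24-25 | P3 25-26 | P4 26-27 | P3 27-28 | P4 28-29 | P3 29-32 |
Completion: P1=1  P2=24  P3=32  P4=29
Turnaround (C−A): P1=1  P2=24  P3=27  P4=21
Turnaround(P4) = completion − arrival = 29 − 8 = 21

21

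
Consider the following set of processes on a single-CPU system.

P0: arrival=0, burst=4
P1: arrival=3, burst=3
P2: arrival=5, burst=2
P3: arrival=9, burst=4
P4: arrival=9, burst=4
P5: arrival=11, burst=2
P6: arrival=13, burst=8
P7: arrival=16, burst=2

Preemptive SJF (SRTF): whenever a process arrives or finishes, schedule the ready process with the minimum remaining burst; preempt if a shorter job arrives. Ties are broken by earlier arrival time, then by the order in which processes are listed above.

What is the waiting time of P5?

2

Gantt: | P0 0-4 | P1 4-7 | P2 7-9 | P3 9-13 | P5 13-15 | P4 15-16 | P7 16-18 | P4 18-21 | P6 21-29 |
Completion: P0=4  P1=7  P2=9  P3=13  P4=21  P5=15  P6=29  P7=18
Turnaround (C−A): P0=4  P1=4  P2=4  P3=4  P4=12  P5=4  P6=16  P7=2
Waiting(P5) = turnaround − burst = 4 − 2 = 2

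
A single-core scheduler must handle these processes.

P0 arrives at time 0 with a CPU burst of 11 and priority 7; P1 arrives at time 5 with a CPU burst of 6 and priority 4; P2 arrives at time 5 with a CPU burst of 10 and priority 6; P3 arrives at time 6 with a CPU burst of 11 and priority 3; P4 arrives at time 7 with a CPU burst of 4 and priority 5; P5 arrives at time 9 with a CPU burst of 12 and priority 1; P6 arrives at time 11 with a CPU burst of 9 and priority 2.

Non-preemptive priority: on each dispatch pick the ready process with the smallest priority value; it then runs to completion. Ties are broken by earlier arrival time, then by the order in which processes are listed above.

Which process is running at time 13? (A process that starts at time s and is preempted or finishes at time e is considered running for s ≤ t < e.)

Schedule: | P0 0-11 | P5 11-23 | P6 23-32 | P3 32-43 | P1 43-49 | P4 49-53 | P2 53-63 |
Completion: P0=11  P1=49  P2=63  P3=43  P4=53  P5=23  P6=32
Turnaround (C−A): P0=11  P1=44  P2=58  P3=37  P4=46  P5=14  P6=21

P5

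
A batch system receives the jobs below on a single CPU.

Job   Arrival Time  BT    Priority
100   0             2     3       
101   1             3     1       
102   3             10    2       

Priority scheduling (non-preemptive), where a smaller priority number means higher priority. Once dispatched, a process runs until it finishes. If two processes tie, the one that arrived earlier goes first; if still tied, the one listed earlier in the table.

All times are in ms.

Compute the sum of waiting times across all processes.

3

Gantt: | 100 0-2 | 101 2-5 | 102 5-15 |
Completion: 100=2  101=5  102=15
Waiting = turnaround − burst: 100=0, 101=1, 102=2
Total waiting = 0 + 1 + 2 = 3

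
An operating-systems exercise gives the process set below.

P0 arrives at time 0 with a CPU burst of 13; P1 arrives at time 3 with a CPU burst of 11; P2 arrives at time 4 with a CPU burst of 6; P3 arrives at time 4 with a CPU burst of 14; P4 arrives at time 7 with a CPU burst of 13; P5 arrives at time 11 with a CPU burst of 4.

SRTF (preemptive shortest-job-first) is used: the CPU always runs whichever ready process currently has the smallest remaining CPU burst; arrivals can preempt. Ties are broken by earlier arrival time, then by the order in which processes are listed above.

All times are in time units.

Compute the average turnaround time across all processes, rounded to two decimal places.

Gantt: | P0 0-4 | P2 4-10 | P0 10-11 | P5 11-15 | P0 15-23 | P1 23-34 | P4 34-47 | P3 47-61 |
Completion: P0=23  P1=34  P2=10  P3=61  P4=47  P5=15
Turnaround (C−A): P0=23  P1=31  P2=6  P3=57  P4=40  P5=4
Turnaround times: P0=23, P1=31, P2=6, P3=57, P4=40, P5=4
Average turnaround = (23+31+6+57+40+4) / 6 = 161/6 = 26.83

26.83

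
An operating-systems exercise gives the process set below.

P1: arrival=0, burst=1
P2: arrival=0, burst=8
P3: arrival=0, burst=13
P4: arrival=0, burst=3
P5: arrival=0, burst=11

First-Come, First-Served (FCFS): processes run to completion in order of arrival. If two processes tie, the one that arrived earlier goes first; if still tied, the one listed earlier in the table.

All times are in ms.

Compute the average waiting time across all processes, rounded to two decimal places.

11.40

Schedule: | P1 0-1 | P2 1-9 | P3 9-22 | P4 22-25 | P5 25-36 |
Completion: P1=1  P2=9  P3=22  P4=25  P5=36
Turnaround (C−A): P1=1  P2=9  P3=22  P4=25  P5=36
Waiting times: P1=0, P2=1, P3=9, P4=22, P5=25
Average waiting = (0+1+9+22+25) / 5 = 57/5 = 11.40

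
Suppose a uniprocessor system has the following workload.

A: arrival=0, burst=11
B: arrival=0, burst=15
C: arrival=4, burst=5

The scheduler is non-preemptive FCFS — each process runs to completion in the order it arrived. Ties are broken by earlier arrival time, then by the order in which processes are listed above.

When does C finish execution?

Schedule: | A 0-11 | B 11-26 | C 26-31 |
Completion: A=11  B=26  C=31

31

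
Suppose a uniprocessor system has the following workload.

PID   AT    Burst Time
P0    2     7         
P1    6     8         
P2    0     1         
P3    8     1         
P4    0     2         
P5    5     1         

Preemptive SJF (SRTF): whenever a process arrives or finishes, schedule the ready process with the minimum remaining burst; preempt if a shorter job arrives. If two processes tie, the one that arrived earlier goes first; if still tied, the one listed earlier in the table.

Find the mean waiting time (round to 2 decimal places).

Gantt: | P2 0-1 | P4 1-3 | P0 3-5 | P5 5-6 | P0 6-8 | P3 8-9 | P0 9-12 | P1 12-20 |
Completion: P0=12  P1=20  P2=1  P3=9  P4=3  P5=6
Waiting times: P0=3, P1=6, P2=0, P3=0, P4=1, P5=0
Average waiting = (3+6+0+0+1+0) / 6 = 10/6 = 1.67

1.67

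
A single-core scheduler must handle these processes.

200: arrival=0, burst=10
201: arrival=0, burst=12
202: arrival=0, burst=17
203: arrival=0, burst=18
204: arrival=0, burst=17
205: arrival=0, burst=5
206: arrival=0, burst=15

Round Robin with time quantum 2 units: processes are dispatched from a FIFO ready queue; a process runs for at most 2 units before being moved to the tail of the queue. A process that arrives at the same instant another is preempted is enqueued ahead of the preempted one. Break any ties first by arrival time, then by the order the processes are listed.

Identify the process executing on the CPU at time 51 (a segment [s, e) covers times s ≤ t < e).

206

Schedule: | 200 0-2 | 201 2-4 | 202 4-6 | 203 6-8 | 204 8-10 | 205 10-12 | 206 12-14 | 200 14-16 | 201 16-18 | 202 18-20 | 203 20-22 | 204 22-24 | 205 24-26 | 206 26-28 | 200 28-30 | 201 30-32 | 202 32-34 | 203 34-36 | 204 36-38 | 205 38-39 | 206 39-41 | 200 41-43 | 201 43-45 | 202 45-47 | 203 47-49 | 204 49-51 | 206 51-53 | 200 53-55 | 201 55-57 | 202 57-59 | 203 59-61 | 204 61-63 | 206 63-65 | 201 65-67 | 202 67-69 | 203 69-71 | 204 71-73 | 206 73-75 | 202 75-77 | 203 77-79 | 204 79-81 | 206 81-83 | 202 83-85 | 203 85-87 | 204 87-89 | 206 89-90 | 202 90-91 | 203 91-93 | 204 93-94 |
Completion: 200=55  201=67  202=91  203=93  204=94  205=39  206=90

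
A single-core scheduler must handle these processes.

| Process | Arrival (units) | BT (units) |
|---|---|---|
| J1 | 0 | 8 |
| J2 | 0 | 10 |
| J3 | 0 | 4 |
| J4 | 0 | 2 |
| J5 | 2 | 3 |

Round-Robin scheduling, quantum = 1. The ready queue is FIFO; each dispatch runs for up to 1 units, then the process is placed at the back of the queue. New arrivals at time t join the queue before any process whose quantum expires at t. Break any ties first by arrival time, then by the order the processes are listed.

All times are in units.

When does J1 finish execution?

Gantt: | J1 0-1 | J2 1-2 | J3 2-3 | J4 3-4 | J1 4-5 | J5 5-6 | J2 6-7 | J3 7-8 | J4 8-9 | J1 9-10 | J5 10-11 | J2 11-12 | J3 12-13 | J1 13-14 | J5 14-15 | J2 15-16 | J3 16-17 | J1 17-18 | J2 18-19 | J1 19-20 | J2 20-21 | J1 21-22 | J2 22-23 | J1 23-24 | J2 24-27 |
Completion: J1=24  J2=27  J3=17  J4=9  J5=15

24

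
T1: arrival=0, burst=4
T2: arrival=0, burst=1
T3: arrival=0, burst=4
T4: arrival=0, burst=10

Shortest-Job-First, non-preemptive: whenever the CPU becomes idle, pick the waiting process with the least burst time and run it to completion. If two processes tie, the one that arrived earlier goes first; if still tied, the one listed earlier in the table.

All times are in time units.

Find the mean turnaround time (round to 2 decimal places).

Schedule: | T2 0-1 | T1 1-5 | T3 5-9 | T4 9-19 |
Completion: T1=5  T2=1  T3=9  T4=19
Turnaround times: T1=5, T2=1, T3=9, T4=19
Average turnaround = (5+1+9+19) / 4 = 34/4 = 8.50

8.50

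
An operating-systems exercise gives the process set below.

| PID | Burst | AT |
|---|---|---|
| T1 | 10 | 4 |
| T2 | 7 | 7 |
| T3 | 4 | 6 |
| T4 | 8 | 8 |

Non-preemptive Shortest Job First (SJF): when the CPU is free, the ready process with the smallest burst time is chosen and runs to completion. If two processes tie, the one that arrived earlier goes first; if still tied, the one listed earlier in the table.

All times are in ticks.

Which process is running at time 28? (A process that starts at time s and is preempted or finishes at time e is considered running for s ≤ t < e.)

Timeline: | idle 0-4 | T1 4-14 | T3 14-18 | T2 18-25 | T4 25-33 |
Completion: T1=14  T2=25  T3=18  T4=33

T4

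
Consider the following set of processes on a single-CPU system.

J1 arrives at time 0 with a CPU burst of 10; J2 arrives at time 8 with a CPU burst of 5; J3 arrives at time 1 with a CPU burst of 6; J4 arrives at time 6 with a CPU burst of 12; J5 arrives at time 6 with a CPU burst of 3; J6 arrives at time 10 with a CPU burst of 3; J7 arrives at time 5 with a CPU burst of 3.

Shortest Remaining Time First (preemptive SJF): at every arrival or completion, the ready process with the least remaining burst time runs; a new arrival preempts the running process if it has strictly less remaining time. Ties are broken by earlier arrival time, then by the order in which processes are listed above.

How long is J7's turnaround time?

Gantt: | J1 0-1 | J3 1-7 | J7 7-10 | J5 10-13 | J6 13-16 | J2 16-21 | J1 21-30 | J4 30-42 |
Completion: J1=30  J2=21  J3=7  J4=42  J5=13  J6=16  J7=10
Turnaround(J7) = completion − arrival = 10 − 5 = 5

5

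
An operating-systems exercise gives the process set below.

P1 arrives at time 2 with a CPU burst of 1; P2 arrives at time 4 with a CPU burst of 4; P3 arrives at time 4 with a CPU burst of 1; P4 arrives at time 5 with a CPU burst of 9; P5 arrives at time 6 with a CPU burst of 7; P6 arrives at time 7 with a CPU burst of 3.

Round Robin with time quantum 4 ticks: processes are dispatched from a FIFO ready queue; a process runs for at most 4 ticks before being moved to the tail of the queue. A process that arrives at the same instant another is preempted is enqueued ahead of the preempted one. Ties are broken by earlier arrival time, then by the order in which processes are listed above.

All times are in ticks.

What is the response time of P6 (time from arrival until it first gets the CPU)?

Schedule: | idle 0-2 | P1 2-3 | idle 3-4 | P2 4-8 | P3 8-9 | P4 9-13 | P5 13-17 | P6 17-20 | P4 20-24 | P5 24-27 | P4 27-28 |
Completion: P1=3  P2=8  P3=9  P4=28  P5=27  P6=20
Turnaround (C−A): P1=1  P2=4  P3=5  P4=23  P5=21  P6=13
Response(P6) = first start − arrival = 17 − 7 = 10

10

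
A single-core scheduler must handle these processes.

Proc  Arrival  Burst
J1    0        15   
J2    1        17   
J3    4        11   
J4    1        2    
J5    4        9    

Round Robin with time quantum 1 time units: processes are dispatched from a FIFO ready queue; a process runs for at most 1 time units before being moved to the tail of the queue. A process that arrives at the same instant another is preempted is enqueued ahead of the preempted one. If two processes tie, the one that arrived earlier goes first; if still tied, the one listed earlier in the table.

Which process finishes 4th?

Timeline: | J1 0-1 | J2 1-2 | J4 2-3 | J1 3-4 | J2 4-5 | J4 5-6 | J3 6-7 | J5 7-8 | J1 8-9 | J2 9-10 | J3 10-11 | J5 11-12 | J1 12-13 | J2 13-14 | J3 14-15 | J5 15-16 | J1 16-17 | J2 17-18 | J3 18-19 | J5 19-20 | J1 20-21 | J2 21-22 | J3 22-23 | J5 23-24 | J1 24-25 | J2 25-26 | J3 26-27 | J5 27-28 | J1 28-29 | J2 29-30 | J3 30-31 | J5 31-32 | J1 32-33 | J2 33-34 | J3 34-35 | J5 35-36 | J1 36-37 | J2 37-38 | J3 38-39 | J5 39-40 | J1 40-41 | J2 41-42 | J3 42-43 | J1 43-44 | J2 44-45 | J3 45-46 | J1 46-47 | J2 47-48 | J1 48-49 | J2 49-50 | J1 50-51 | J2 51-54 |
Completion: J1=51  J2=54  J3=46  J4=6  J5=40
Turnaround (C−A): J1=51  J2=53  J3=42  J4=5  J5=36
Finish order: J4 → J5 → J3 → J1 → J2

J1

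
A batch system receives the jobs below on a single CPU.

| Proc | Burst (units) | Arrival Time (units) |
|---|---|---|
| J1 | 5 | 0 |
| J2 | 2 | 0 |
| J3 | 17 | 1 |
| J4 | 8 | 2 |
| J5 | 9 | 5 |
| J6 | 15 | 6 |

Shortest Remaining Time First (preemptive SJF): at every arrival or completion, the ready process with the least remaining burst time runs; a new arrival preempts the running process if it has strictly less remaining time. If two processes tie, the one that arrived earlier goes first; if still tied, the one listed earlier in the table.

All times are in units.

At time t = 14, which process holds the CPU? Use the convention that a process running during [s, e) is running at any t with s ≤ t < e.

J4

Schedule: | J2 0-2 | J1 2-7 | J4 7-15 | J5 15-24 | J6 24-39 | J3 39-56 |
Completion: J1=7  J2=2  J3=56  J4=15  J5=24  J6=39
Turnaround (C−A): J1=7  J2=2  J3=55  J4=13  J5=19  J6=33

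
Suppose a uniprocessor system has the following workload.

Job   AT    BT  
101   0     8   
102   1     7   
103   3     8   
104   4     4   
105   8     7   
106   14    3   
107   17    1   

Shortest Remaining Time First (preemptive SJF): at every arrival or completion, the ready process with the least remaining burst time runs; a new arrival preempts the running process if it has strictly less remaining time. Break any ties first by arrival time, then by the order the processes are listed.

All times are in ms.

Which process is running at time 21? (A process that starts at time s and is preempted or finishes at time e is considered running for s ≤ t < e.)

Gantt: | 101 0-8 | 104 8-12 | 102 12-14 | 106 14-17 | 107 17-18 | 102 18-23 | 105 23-30 | 103 30-38 |
Completion: 101=8  102=23  103=38  104=12  105=30  106=17  107=18
Turnaround (C−A): 101=8  102=22  103=35  104=8  105=22  106=3  107=1

102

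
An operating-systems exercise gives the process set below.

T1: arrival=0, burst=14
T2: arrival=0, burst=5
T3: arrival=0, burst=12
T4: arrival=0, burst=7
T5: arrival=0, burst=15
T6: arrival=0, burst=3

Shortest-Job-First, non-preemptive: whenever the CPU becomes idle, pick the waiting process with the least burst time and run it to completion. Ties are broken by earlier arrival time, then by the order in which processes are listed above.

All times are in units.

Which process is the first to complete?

Schedule: | T6 0-3 | T2 3-8 | T4 8-15 | T3 15-27 | T1 27-41 | T5 41-56 |
Completion: T1=41  T2=8  T3=27  T4=15  T5=56  T6=3
Finish order: T6 → T2 → T4 → T3 → T1 → T5

T6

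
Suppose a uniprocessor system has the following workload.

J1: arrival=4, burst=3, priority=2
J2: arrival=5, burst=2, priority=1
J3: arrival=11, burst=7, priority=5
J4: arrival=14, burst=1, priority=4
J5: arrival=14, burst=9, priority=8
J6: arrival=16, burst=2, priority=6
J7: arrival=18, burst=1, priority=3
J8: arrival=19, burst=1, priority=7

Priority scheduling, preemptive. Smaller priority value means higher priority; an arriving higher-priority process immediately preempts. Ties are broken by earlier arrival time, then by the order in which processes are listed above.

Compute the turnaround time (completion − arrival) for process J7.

1

Gantt: | idle 0-4 | J1 4-5 | J2 5-7 | J1 7-9 | idle 9-11 | J3 11-14 | J4 14-15 | J3 15-18 | J7 18-19 | J3 19-20 | J6 20-22 | J8 22-23 | J5 23-32 |
Completion: J1=9  J2=7  J3=20  J4=15  J5=32  J6=22  J7=19  J8=23
Turnaround(J7) = completion − arrival = 19 − 18 = 1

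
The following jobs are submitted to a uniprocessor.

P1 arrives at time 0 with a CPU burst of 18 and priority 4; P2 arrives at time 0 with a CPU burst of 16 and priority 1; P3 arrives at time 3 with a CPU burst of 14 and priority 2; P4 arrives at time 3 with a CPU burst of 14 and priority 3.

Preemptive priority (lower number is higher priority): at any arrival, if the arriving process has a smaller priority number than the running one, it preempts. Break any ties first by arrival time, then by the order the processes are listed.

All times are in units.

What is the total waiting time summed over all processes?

Schedule: | P2 0-16 | P3 16-30 | P4 30-44 | P1 44-62 |
Completion: P1=62  P2=16  P3=30  P4=44
Waiting = turnaround − burst: P1=44, P2=0, P3=13, P4=27
Total waiting = 44 + 0 + 13 + 27 = 84

84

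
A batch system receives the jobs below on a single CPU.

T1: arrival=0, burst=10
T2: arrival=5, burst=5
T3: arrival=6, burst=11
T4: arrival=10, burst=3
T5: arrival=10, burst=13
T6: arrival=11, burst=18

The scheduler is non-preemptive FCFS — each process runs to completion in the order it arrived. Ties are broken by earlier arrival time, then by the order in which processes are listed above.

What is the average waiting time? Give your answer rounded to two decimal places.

13.33

Timeline: | T1 0-10 | T2 10-15 | T3 15-26 | T4 26-29 | T5 29-42 | T6 42-60 |
Completion: T1=10  T2=15  T3=26  T4=29  T5=42  T6=60
Waiting times: T1=0, T2=5, T3=9, T4=16, T5=19, T6=31
Average waiting = (0+5+9+16+19+31) / 6 = 80/6 = 13.33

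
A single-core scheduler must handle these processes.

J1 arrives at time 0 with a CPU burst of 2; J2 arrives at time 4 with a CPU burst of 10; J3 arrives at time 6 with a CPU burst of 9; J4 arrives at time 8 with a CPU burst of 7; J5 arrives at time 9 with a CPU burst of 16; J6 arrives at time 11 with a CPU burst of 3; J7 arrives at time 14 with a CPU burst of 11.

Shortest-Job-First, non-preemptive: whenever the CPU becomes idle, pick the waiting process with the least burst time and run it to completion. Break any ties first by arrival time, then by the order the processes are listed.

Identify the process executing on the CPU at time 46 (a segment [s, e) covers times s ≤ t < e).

J5

Schedule: | J1 0-2 | idle 2-4 | J2 4-14 | J6 14-17 | J4 17-24 | J3 24-33 | J7 33-44 | J5 44-60 |
Completion: J1=2  J2=14  J3=33  J4=24  J5=60  J6=17  J7=44
Turnaround (C−A): J1=2  J2=10  J3=27  J4=16  J5=51  J6=6  J7=30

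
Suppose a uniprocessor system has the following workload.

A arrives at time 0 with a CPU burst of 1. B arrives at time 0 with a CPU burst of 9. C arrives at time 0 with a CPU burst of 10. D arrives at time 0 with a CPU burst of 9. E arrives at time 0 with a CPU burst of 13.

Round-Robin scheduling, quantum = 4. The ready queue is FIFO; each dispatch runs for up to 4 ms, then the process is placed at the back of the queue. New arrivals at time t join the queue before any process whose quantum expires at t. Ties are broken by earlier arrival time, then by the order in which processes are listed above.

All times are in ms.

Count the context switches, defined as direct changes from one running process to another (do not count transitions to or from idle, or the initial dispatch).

Timeline: | A 0-1 | B 1-5 | C 5-9 | D 9-13 | E 13-17 | B 17-21 | C 21-25 | D 25-29 | E 29-33 | B 33-34 | C 34-36 | D 36-37 | E 37-42 |
Completion: A=1  B=34  C=36  D=37  E=42

12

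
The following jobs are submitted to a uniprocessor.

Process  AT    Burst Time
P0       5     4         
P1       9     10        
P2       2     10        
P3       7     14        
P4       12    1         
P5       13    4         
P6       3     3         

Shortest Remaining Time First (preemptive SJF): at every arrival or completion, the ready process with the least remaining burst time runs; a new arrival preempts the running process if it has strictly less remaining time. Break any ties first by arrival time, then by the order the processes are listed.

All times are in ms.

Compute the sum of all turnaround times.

101

Schedule: | idle 0-2 | P2 2-3 | P6 3-6 | P0 6-10 | P2 10-12 | P4 12-13 | P5 13-17 | P2 17-24 | P1 24-34 | P3 34-48 |
Completion: P0=10  P1=34  P2=24  P3=48  P4=13  P5=17  P6=6
Turnaround (C−A): P0=5  P1=25  P2=22  P3=41  P4=1  P5=4  P6=3
Turnaround = completion − arrival: P0=5, P1=25, P2=22, P3=41, P4=1, P5=4, P6=3
Total turnaround = 5 + 25 + 22 + 41 + 1 + 4 + 3 = 101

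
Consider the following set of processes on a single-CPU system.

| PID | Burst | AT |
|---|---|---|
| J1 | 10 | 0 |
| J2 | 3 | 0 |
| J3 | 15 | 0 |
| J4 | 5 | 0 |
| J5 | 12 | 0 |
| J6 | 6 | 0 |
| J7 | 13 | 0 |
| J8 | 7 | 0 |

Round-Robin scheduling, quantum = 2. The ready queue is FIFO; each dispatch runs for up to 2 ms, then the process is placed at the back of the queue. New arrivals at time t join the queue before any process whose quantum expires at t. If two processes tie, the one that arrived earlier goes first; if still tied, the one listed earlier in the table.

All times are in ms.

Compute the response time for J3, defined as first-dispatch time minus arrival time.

Timeline: | J1 0-2 | J2 2-4 | J3 4-6 | J4 6-8 | J5 8-10 | J6 10-12 | J7 12-14 | J8 14-16 | J1 16-18 | J2 18-19 | J3 19-21 | J4 21-23 | J5 23-25 | J6 25-27 | J7 27-29 | J8 29-31 | J1 31-33 | J3 33-35 | J4 35-36 | J5 36-38 | J6 38-40 | J7 40-42 | J8 42-44 | J1 44-46 | J3 46-48 | J5 48-50 | J7 50-52 | J8 52-53 | J1 53-55 | J3 55-57 | J5 57-59 | J7 59-61 | J3 61-63 | J5 63-65 | J7 65-67 | J3 67-69 | J7 69-70 | J3 70-71 |
Completion: J1=55  J2=19  J3=71  J4=36  J5=65  J6=40  J7=70  J8=53
Response(J3) = first start − arrival = 4 − 0 = 4

4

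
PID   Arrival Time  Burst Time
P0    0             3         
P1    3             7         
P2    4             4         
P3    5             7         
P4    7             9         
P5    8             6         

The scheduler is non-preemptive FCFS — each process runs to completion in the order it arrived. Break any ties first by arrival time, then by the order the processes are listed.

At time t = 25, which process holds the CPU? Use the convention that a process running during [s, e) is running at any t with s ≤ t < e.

P4

Gantt: | P0 0-3 | P1 3-10 | P2 10-14 | P3 14-21 | P4 21-30 | P5 30-36 |
Completion: P0=3  P1=10  P2=14  P3=21  P4=30  P5=36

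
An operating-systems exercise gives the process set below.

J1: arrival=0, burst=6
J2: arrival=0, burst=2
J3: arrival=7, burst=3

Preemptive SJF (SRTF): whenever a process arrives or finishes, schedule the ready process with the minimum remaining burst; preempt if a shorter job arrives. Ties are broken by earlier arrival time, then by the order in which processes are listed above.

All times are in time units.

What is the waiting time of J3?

Timeline: | J2 0-2 | J1 2-8 | J3 8-11 |
Completion: J1=8  J2=2  J3=11
Turnaround (C−A): J1=8  J2=2  J3=4
Waiting(J3) = turnaround − burst = 4 − 3 = 1

1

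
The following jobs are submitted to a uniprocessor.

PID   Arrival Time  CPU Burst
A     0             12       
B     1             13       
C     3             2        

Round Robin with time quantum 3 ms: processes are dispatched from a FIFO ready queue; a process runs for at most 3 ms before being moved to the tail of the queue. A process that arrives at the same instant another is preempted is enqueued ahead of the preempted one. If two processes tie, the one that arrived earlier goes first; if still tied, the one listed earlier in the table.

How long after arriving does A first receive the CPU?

0

Gantt: | A 0-3 | B 3-6 | C 6-8 | A 8-11 | B 11-14 | A 14-17 | B 17-20 | A 20-23 | B 23-27 |
Completion: A=23  B=27  C=8
Turnaround (C−A): A=23  B=26  C=5
Response(A) = first start − arrival = 0 − 0 = 0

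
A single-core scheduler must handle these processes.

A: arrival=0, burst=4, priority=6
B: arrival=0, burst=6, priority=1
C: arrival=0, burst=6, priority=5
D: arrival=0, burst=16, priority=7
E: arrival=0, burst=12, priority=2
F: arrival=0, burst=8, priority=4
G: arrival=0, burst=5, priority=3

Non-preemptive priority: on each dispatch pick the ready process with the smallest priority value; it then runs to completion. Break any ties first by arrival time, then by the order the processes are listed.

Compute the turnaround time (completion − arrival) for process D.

57

Gantt: | B 0-6 | E 6-18 | G 18-23 | F 23-31 | C 31-37 | A 37-41 | D 41-57 |
Completion: A=41  B=6  C=37  D=57  E=18  F=31  G=23
Turnaround (C−A): A=41  B=6  C=37  D=57  E=18  F=31  G=23
Turnaround(D) = completion − arrival = 57 − 0 = 57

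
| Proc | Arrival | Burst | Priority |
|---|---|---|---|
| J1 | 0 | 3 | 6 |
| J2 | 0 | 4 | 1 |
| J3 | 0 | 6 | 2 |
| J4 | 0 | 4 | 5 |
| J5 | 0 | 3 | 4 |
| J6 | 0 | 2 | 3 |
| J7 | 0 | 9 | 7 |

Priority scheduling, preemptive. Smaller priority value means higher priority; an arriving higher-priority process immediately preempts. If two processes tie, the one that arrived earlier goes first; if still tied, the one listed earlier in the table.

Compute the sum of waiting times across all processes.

Timeline: | J2 0-4 | J3 4-10 | J6 10-12 | J5 12-15 | J4 15-19 | J1 19-22 | J7 22-31 |
Completion: J1=22  J2=4  J3=10  J4=19  J5=15  J6=12  J7=31
Turnaround (C−A): J1=22  J2=4  J3=10  J4=19  J5=15  J6=12  J7=31
Waiting = turnaround − burst: J1=19, J2=0, J3=4, J4=15, J5=12, J6=10, J7=22
Total waiting = 19 + 0 + 4 + 15 + 12 + 10 + 22 = 82

82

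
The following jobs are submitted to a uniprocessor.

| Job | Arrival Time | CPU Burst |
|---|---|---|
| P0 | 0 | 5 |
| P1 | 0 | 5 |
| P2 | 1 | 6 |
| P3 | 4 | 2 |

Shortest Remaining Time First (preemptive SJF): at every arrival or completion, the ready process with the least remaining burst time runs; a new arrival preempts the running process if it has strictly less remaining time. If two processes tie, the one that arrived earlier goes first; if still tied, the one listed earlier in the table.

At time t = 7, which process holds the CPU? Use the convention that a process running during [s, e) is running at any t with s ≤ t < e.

P1

Timeline: | P0 0-5 | P3 5-7 | P1 7-12 | P2 12-18 |
Completion: P0=5  P1=12  P2=18  P3=7
Turnaround (C−A): P0=5  P1=12  P2=17  P3=3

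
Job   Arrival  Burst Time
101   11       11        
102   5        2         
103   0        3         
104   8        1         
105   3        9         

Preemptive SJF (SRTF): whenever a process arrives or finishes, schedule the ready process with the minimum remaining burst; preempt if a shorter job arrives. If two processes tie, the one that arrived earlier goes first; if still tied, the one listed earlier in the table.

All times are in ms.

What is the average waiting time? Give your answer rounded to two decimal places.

1.40

Schedule: | 103 0-3 | 105 3-5 | 102 5-7 | 105 7-8 | 104 8-9 | 105 9-15 | 101 15-26 |
Completion: 101=26  102=7  103=3  104=9  105=15
Turnaround (C−A): 101=15  102=2  103=3  104=1  105=12
Waiting times: 101=4, 102=0, 103=0, 104=0, 105=3
Average waiting = (4+0+0+0+3) / 5 = 7/5 = 1.40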